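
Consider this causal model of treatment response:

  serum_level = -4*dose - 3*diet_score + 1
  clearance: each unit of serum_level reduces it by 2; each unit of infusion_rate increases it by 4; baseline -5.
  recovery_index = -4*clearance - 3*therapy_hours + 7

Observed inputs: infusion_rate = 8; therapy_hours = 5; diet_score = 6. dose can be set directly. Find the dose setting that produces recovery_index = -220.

Substituting into the serum_level equation gives serum_level = -4*dose - 17.
clearance becomes 8*dose + 61.
recovery_index becomes -32*dose - 252.
Solve -32*dose - 252 = -220: dose = (-220 + 252) / -32 = -1.

dose = -1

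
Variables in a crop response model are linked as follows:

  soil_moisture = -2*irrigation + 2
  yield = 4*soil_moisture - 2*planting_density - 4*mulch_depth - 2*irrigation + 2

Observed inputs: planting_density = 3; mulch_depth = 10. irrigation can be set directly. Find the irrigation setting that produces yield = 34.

irrigation = -7

Substituting into the yield equation gives yield = -10*irrigation - 36.
Solve -10*irrigation - 36 = 34: irrigation = (34 + 36) / -10 = -7.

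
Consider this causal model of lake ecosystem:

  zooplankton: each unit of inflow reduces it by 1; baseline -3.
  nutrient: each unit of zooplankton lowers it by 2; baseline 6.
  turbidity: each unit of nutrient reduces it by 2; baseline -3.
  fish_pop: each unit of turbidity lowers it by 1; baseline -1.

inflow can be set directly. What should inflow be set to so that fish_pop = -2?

inflow = -7

Substituting into the nutrient equation gives nutrient = 2*inflow + 12.
Substituting into the turbidity equation gives turbidity = -4*inflow - 27.
Substituting into the fish_pop equation gives fish_pop = 4*inflow + 26.
Solve 4*inflow + 26 = -2: inflow = (-2 - 26) / 4 = -7.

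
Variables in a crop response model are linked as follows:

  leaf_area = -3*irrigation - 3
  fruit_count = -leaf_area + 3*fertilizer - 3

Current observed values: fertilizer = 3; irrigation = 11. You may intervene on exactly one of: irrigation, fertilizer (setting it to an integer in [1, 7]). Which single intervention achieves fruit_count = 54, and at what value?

Intervening on irrigation: fruit_count = 3*irrigation + 9. Reaching 54 requires irrigation = 15, outside [1, 7].
Intervening on fertilizer: with other inputs at their observed values, fruit_count = 3*fertilizer + 33. Solving for 54 gives fertilizer = 7, within [1, 7].

set fertilizer = 7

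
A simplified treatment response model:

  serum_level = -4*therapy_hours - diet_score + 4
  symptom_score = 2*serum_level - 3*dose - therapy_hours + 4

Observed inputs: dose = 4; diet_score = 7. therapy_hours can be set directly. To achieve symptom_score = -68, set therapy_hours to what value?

Substituting into the serum_level equation gives serum_level = -4*therapy_hours - 3.
Substituting into the symptom_score equation gives symptom_score = -9*therapy_hours - 14.
Solve -9*therapy_hours - 14 = -68: therapy_hours = (-68 + 14) / -9 = 6.

therapy_hours = 6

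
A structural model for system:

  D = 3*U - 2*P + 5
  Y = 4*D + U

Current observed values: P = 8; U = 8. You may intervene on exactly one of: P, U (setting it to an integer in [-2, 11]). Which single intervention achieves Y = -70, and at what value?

set U = -2

Intervening on P: Y = -8*P + 124. Reaching -70 requires P = 97/4, not an integer.
Intervening on U: with other inputs at their observed values, Y = 13*U - 44. Solving for -70 gives U = -2, within [-2, 11].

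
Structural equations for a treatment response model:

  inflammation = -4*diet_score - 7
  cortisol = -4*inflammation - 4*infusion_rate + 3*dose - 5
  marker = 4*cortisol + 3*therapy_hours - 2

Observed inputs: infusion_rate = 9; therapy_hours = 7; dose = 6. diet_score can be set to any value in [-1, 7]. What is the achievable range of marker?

Substituting into the cortisol equation gives cortisol = 16*diet_score + 5.
Substituting into the marker equation gives marker = 64*diet_score + 39.
Linear in diet_score, so extremes are at the endpoints: diet_score = -1 gives marker = -25; diet_score = 7 gives marker = 487.

-25 to 487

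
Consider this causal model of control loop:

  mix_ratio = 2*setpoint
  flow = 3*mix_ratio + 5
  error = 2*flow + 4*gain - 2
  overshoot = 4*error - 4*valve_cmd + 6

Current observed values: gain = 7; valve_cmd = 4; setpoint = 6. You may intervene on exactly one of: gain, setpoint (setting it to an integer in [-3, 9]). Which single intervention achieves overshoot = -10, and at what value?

Intervening on gain: overshoot = 16*gain + 310. Reaching -10 requires gain = -20, outside [-3, 9].
Intervening on setpoint: with other inputs at their observed values, overshoot = 48*setpoint + 134. Solving for -10 gives setpoint = -3, within [-3, 9].

set setpoint = -3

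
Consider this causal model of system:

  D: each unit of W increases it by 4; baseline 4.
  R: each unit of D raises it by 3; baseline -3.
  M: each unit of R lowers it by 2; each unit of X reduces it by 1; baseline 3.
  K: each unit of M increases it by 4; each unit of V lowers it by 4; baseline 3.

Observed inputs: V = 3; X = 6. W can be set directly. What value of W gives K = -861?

Substituting into the R equation gives R = 12*W + 9.
This gives M = -24*W - 21.
This gives K = -96*W - 93.
Solve -96*W - 93 = -861: W = (-861 + 93) / -96 = 8.

W = 8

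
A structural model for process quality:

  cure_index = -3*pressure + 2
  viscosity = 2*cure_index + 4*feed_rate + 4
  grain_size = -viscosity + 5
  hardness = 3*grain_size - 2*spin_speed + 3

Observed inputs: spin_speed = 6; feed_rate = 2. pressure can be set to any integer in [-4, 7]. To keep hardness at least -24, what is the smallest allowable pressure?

pressure = 1

Substituting into the viscosity equation gives viscosity = -6*pressure + 16.
This gives grain_size = 6*pressure - 11.
Substituting into the hardness equation gives hardness = 18*pressure - 42.
Require 18*pressure - 42 ≥ -24, so pressure ≥ 1.
The smallest integer in [-4, 7] satisfying this is 1.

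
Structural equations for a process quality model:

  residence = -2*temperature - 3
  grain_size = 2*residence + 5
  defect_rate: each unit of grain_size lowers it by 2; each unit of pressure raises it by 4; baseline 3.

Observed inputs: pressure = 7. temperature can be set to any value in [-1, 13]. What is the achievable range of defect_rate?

25 to 137

Substituting into the grain_size equation gives grain_size = -4*temperature - 1.
Substituting into the defect_rate equation gives defect_rate = 8*temperature + 33.
Linear in temperature, so extremes are at the endpoints: temperature = -1 gives defect_rate = 25; temperature = 13 gives defect_rate = 137.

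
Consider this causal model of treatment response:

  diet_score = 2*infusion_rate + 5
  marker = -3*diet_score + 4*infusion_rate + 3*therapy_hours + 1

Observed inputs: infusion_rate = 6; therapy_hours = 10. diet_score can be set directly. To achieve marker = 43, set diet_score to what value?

Intervening on diet_score fixes its value directly, overriding its dependence on infusion_rate.
Substituting into the marker equation gives marker = -3*diet_score + 55.
Solve -3*diet_score + 55 = 43: diet_score = (43 - 55) / -3 = 4.

diet_score = 4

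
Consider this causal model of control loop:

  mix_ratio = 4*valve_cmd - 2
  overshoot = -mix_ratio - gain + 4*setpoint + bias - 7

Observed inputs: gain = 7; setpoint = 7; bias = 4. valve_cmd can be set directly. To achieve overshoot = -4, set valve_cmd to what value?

valve_cmd = 6

Substituting into the overshoot equation gives overshoot = -4*valve_cmd + 20.
Solve -4*valve_cmd + 20 = -4: valve_cmd = (-4 - 20) / -4 = 6.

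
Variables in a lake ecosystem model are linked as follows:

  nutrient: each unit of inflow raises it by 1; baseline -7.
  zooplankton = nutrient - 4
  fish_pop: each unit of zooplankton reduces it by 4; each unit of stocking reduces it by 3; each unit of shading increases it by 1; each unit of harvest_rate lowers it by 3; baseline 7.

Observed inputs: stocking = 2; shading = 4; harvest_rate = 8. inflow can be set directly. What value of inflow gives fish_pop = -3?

inflow = 7

Substituting into the zooplankton equation gives zooplankton = inflow - 11.
So fish_pop = -4*inflow + 25.
Solve -4*inflow + 25 = -3: inflow = (-3 - 25) / -4 = 7.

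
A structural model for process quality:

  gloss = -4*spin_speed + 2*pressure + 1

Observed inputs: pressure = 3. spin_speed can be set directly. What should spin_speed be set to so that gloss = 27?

spin_speed = -5

Substituting into the gloss equation gives gloss = -4*spin_speed + 7.
Solve -4*spin_speed + 7 = 27: spin_speed = (27 - 7) / -4 = -5.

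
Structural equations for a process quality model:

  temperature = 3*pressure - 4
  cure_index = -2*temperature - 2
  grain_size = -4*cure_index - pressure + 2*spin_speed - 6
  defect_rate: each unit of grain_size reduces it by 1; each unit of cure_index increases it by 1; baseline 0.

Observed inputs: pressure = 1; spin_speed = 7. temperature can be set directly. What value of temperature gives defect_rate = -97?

Intervening on temperature fixes its value directly, overriding its dependence on pressure.
Substituting into the grain_size equation gives grain_size = 8*temperature + 15.
This gives defect_rate = -10*temperature - 17.
Solve -10*temperature - 17 = -97: temperature = (-97 + 17) / -10 = 8.

temperature = 8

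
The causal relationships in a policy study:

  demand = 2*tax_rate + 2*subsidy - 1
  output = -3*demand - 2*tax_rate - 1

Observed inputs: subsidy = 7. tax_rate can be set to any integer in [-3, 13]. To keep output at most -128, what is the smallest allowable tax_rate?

Substituting into the demand equation gives demand = 2*tax_rate + 13.
Substituting into the output equation gives output = -8*tax_rate - 40.
Require -8*tax_rate - 40 ≤ -128, so tax_rate ≥ 11.
The smallest integer in [-3, 13] satisfying this is 11.

tax_rate = 11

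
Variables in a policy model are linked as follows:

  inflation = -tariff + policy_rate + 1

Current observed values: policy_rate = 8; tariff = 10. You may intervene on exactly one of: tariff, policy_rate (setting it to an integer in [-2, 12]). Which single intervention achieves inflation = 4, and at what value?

Intervening on tariff: with other inputs at their observed values, inflation = -tariff + 9. Solving for 4 gives tariff = 5, within [-2, 12].
Intervening on policy_rate: inflation = policy_rate - 9. Reaching 4 requires policy_rate = 13, outside [-2, 12].

set tariff = 5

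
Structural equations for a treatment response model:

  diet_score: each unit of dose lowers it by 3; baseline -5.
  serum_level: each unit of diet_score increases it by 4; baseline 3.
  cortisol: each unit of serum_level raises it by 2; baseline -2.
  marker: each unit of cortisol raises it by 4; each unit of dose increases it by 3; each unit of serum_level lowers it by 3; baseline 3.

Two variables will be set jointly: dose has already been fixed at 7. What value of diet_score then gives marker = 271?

With dose held at 7:
Intervening on diet_score fixes its value directly, overriding its dependence on dose.
Substituting into the cortisol equation gives cortisol = 8*diet_score + 4.
Substituting into the marker equation gives marker = 20*diet_score + 31.
Solve 20*diet_score + 31 = 271: diet_score = (271 - 31) / 20 = 12.

diet_score = 12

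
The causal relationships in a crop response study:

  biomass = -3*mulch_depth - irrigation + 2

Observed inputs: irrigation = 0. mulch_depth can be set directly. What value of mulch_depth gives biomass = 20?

Substituting into the biomass equation gives biomass = -3*mulch_depth + 2.
Solve -3*mulch_depth + 2 = 20: mulch_depth = (20 - 2) / -3 = -6.

mulch_depth = -6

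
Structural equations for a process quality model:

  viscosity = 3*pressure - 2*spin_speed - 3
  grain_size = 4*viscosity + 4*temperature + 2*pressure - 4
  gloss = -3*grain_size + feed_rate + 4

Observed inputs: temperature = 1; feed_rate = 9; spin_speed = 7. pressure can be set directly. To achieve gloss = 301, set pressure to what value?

pressure = -2

Substituting into the viscosity equation gives viscosity = 3*pressure - 17.
Substituting into the grain_size equation gives grain_size = 14*pressure - 68.
gloss becomes -42*pressure + 217.
Solve -42*pressure + 217 = 301: pressure = (301 - 217) / -42 = -2.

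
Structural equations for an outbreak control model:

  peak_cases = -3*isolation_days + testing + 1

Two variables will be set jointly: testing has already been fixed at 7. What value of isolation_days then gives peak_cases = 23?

With testing held at 7:
Substituting into the peak_cases equation gives peak_cases = -3*isolation_days + 8.
Solve -3*isolation_days + 8 = 23: isolation_days = (23 - 8) / -3 = -5.

isolation_days = -5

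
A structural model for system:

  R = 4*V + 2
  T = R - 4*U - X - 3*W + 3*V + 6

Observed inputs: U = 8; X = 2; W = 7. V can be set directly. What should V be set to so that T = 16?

V = 9

Substituting into the T equation gives T = 7*V - 47.
Solve 7*V - 47 = 16: V = (16 + 47) / 7 = 9.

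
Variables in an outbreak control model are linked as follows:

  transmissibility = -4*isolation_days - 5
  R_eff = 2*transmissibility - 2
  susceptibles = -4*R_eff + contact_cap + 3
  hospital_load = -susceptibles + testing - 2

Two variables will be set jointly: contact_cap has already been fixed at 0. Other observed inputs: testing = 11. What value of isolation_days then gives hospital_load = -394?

isolation_days = 11

With contact_cap held at 0:
Substituting into the R_eff equation gives R_eff = -8*isolation_days - 12.
Substituting into the susceptibles equation gives susceptibles = 32*isolation_days + 51.
hospital_load becomes -32*isolation_days - 42.
Solve -32*isolation_days - 42 = -394: isolation_days = (-394 + 42) / -32 = 11.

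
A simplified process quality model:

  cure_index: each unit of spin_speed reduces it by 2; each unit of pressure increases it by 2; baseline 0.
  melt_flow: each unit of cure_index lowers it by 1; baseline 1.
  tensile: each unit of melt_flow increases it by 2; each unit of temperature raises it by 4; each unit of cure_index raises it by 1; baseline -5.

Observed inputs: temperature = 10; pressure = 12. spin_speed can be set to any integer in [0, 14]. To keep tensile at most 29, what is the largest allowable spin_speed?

Substituting into the cure_index equation gives cure_index = -2*spin_speed + 24.
Substituting into the melt_flow equation gives melt_flow = 2*spin_speed - 23.
Substituting into the tensile equation gives tensile = 2*spin_speed + 13.
Require 2*spin_speed + 13 ≤ 29, so spin_speed ≤ 8.
The largest integer in [0, 14] satisfying this is 8.

spin_speed = 8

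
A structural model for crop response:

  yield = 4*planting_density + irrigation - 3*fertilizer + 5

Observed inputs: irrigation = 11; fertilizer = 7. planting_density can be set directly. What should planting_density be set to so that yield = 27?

planting_density = 8

Substituting into the yield equation gives yield = 4*planting_density - 5.
Solve 4*planting_density - 5 = 27: planting_density = (27 + 5) / 4 = 8.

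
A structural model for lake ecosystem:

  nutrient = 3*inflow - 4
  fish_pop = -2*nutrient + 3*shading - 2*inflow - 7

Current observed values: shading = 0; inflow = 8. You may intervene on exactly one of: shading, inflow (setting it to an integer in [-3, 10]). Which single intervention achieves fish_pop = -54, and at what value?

set shading = 3

Intervening on shading: with other inputs at their observed values, fish_pop = 3*shading - 63. Solving for -54 gives shading = 3, within [-3, 10].
Intervening on inflow: fish_pop = -8*inflow + 1. Reaching -54 requires inflow = 55/8, not an integer.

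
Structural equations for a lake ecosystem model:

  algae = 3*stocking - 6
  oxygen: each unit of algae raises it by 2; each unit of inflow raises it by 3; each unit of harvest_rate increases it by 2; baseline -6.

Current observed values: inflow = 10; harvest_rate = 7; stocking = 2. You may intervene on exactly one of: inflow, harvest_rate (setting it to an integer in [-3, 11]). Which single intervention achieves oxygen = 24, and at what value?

set harvest_rate = 0

Intervening on inflow: oxygen = 3*inflow + 8. Reaching 24 requires inflow = 16/3, not an integer.
Intervening on harvest_rate: with other inputs at their observed values, oxygen = 2*harvest_rate + 24. Solving for 24 gives harvest_rate = 0, within [-3, 11].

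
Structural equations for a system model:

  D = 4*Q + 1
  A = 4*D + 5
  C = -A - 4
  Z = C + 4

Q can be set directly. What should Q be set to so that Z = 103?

Q = -7

Substituting into the A equation gives A = 16*Q + 9.
This gives C = -16*Q - 13.
This gives Z = -16*Q - 9.
Solve -16*Q - 9 = 103: Q = (103 + 9) / -16 = -7.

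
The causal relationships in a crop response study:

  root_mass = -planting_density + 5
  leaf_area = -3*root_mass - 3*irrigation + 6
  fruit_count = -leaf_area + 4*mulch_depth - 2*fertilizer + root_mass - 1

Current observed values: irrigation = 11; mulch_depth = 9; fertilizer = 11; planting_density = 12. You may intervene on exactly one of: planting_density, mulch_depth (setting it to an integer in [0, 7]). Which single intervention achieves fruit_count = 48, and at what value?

set planting_density = 3

Intervening on planting_density: with other inputs at their observed values, fruit_count = -4*planting_density + 60. Solving for 48 gives planting_density = 3, within [0, 7].
Intervening on mulch_depth: fruit_count = 4*mulch_depth - 24. Reaching 48 requires mulch_depth = 18, outside [0, 7].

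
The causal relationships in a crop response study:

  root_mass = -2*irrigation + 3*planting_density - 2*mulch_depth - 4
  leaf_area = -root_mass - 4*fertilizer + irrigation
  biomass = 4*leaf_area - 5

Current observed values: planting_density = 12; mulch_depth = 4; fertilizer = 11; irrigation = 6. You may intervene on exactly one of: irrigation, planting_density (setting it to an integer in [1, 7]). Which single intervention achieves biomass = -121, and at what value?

set planting_density = 5

Intervening on irrigation: biomass = 12*irrigation - 277. Reaching -121 requires irrigation = 13, outside [1, 7].
Intervening on planting_density: with other inputs at their observed values, biomass = -12*planting_density - 61. Solving for -121 gives planting_density = 5, within [1, 7].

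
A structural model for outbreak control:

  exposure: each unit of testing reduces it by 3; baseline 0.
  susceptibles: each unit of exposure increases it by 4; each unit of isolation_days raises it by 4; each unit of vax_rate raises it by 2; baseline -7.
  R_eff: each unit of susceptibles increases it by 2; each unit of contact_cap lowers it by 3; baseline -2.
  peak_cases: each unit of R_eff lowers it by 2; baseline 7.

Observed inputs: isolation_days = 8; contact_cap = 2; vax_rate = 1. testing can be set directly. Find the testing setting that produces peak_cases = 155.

testing = 5

Substituting into the susceptibles equation gives susceptibles = -12*testing + 27.
Substituting into the R_eff equation gives R_eff = -24*testing + 46.
peak_cases becomes 48*testing - 85.
Solve 48*testing - 85 = 155: testing = (155 + 85) / 48 = 5.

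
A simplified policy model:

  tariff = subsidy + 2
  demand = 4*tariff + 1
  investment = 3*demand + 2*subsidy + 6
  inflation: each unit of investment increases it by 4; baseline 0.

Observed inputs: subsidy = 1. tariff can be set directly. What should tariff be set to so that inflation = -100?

Intervening on tariff fixes its value directly, overriding its dependence on subsidy.
Substituting into the investment equation gives investment = 12*tariff + 11.
Substituting into the inflation equation gives inflation = 48*tariff + 44.
Solve 48*tariff + 44 = -100: tariff = (-100 - 44) / 48 = -3.

tariff = -3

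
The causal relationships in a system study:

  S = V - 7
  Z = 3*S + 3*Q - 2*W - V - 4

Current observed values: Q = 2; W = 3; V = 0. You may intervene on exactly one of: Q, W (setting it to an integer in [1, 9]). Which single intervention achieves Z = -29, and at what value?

set W = 5

Intervening on Q: Z = 3*Q - 31. Reaching -29 requires Q = 2/3, not an integer.
Intervening on W: with other inputs at their observed values, Z = -2*W - 19. Solving for -29 gives W = 5, within [1, 9].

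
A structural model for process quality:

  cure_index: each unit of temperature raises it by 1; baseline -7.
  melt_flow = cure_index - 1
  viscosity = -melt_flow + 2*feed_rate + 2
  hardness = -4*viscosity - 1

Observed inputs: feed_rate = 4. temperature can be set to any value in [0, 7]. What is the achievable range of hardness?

Substituting into the melt_flow equation gives melt_flow = temperature - 8.
This gives viscosity = -temperature + 18.
This gives hardness = 4*temperature - 73.
Linear in temperature, so extremes are at the endpoints: temperature = 0 gives hardness = -73; temperature = 7 gives hardness = -45.

-73 to -45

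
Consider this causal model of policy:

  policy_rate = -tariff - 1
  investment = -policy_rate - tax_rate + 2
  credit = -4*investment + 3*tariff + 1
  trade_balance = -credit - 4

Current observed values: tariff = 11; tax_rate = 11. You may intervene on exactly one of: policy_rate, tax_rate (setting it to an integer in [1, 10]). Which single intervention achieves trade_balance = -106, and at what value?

set policy_rate = 8

Intervening on policy_rate: with other inputs at their observed values, trade_balance = -4*policy_rate - 74. Solving for -106 gives policy_rate = 8, within [1, 10].
Intervening on tax_rate: trade_balance = -4*tax_rate + 18. Reaching -106 requires tax_rate = 31, outside [1, 10].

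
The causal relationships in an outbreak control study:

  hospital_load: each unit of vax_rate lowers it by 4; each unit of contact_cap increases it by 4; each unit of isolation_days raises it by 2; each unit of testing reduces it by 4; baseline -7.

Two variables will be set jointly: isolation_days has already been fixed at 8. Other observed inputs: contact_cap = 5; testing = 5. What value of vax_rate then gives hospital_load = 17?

With isolation_days held at 8:
Substituting into the hospital_load equation gives hospital_load = -4*vax_rate + 9.
Solve -4*vax_rate + 9 = 17: vax_rate = (17 - 9) / -4 = -2.

vax_rate = -2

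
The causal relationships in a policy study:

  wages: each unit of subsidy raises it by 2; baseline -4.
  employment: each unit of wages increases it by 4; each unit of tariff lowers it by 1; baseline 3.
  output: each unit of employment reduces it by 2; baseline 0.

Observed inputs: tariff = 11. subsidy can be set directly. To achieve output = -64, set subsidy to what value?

Substituting into the employment equation gives employment = 8*subsidy - 24.
This gives output = -16*subsidy + 48.
Solve -16*subsidy + 48 = -64: subsidy = (-64 - 48) / -16 = 7.

subsidy = 7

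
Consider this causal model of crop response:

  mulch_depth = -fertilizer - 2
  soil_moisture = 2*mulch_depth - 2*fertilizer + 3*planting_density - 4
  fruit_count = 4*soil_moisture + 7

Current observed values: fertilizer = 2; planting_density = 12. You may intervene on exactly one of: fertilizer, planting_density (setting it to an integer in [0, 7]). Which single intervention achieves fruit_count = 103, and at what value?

set fertilizer = 1

Intervening on fertilizer: with other inputs at their observed values, fruit_count = -16*fertilizer + 119. Solving for 103 gives fertilizer = 1, within [0, 7].
Intervening on planting_density: fruit_count = 12*planting_density - 57. Reaching 103 requires planting_density = 40/3, not an integer.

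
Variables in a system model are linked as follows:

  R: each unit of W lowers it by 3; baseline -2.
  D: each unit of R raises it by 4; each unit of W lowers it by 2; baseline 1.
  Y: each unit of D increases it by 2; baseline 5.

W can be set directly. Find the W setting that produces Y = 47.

W = -2

Substituting into the D equation gives D = -14*W - 7.
So Y = -28*W - 9.
Solve -28*W - 9 = 47: W = (47 + 9) / -28 = -2.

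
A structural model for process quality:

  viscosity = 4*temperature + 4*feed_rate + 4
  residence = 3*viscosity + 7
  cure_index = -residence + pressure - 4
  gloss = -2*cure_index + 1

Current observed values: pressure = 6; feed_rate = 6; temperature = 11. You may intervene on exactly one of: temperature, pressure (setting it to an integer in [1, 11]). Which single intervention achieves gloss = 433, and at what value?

set pressure = 11

Intervening on temperature: gloss = 24*temperature + 179. Reaching 433 requires temperature = 127/12, not an integer.
Intervening on pressure: with other inputs at their observed values, gloss = -2*pressure + 455. Solving for 433 gives pressure = 11, within [1, 11].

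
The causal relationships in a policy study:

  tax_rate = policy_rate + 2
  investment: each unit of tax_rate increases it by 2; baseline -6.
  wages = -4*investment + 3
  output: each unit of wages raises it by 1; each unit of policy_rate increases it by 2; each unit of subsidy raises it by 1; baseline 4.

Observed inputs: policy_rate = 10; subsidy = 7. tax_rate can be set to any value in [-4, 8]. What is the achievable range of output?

Intervening on tax_rate fixes its value directly, overriding its dependence on policy_rate.
Substituting into the wages equation gives wages = -8*tax_rate + 27.
output becomes -8*tax_rate + 58.
Linear in tax_rate, so extremes are at the endpoints: tax_rate = -4 gives output = 90; tax_rate = 8 gives output = -6.

-6 to 90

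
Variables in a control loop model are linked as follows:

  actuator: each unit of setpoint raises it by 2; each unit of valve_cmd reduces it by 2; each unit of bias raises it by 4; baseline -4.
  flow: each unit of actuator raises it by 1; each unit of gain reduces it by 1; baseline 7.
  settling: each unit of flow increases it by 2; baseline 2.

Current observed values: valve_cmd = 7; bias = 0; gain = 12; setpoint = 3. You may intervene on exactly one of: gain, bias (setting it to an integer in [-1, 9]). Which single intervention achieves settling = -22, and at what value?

Intervening on gain: with other inputs at their observed values, settling = -2*gain - 8. Solving for -22 gives gain = 7, within [-1, 9].
Intervening on bias: settling = 8*bias - 32. Reaching -22 requires bias = 5/4, not an integer.

set gain = 7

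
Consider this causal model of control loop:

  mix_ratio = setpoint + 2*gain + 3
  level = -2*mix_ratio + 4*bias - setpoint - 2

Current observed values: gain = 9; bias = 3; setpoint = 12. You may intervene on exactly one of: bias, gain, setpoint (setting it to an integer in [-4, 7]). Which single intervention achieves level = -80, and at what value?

set bias = 0

Intervening on bias: with other inputs at their observed values, level = 4*bias - 80. Solving for -80 gives bias = 0, within [-4, 7].
Intervening on gain: level = -4*gain - 32. Reaching -80 requires gain = 12, outside [-4, 7].
Intervening on setpoint: level = -3*setpoint - 32. Reaching -80 requires setpoint = 16, outside [-4, 7].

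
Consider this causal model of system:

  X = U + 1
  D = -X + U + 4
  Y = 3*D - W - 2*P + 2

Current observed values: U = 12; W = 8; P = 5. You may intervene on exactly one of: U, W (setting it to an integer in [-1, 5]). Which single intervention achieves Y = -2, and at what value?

set W = 3

Intervening on U: the paths from U to Y cancel (net effect zero), leaving Y = -7; -2 is unreachable this way.
Intervening on W: with other inputs at their observed values, Y = -W + 1. Solving for -2 gives W = 3, within [-1, 5].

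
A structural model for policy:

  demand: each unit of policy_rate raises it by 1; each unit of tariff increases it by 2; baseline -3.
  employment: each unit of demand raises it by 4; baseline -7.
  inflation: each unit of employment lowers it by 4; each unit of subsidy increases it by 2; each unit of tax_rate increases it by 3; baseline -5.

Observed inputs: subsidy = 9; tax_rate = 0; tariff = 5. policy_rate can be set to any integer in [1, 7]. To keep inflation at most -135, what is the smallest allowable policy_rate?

Substituting into the demand equation gives demand = policy_rate + 7.
Substituting into the employment equation gives employment = 4*policy_rate + 21.
inflation becomes -16*policy_rate - 71.
Require -16*policy_rate - 71 ≤ -135, so policy_rate ≥ 4.
The smallest integer in [1, 7] satisfying this is 4.

policy_rate = 4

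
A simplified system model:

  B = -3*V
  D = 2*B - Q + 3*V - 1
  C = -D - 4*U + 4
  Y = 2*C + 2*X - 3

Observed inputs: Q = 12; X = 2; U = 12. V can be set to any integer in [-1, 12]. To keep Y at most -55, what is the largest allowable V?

V = 1

Substituting into the D equation gives D = -3*V - 13.
This gives C = 3*V - 31.
So Y = 6*V - 61.
Require 6*V - 61 ≤ -55, so V ≤ 1.
The largest integer in [-1, 12] satisfying this is 1.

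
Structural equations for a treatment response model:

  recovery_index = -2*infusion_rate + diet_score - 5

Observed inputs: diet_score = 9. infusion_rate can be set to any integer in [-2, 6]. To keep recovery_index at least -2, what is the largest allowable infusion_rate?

infusion_rate = 3

Substituting into the recovery_index equation gives recovery_index = -2*infusion_rate + 4.
Require -2*infusion_rate + 4 ≥ -2, so infusion_rate ≤ 3.
The largest integer in [-2, 6] satisfying this is 3.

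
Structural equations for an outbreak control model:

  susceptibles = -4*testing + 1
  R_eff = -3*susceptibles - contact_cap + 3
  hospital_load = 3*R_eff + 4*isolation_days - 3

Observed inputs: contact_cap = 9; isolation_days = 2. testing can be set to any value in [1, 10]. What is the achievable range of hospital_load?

Substituting into the R_eff equation gives R_eff = 12*testing - 9.
hospital_load becomes 36*testing - 22.
Linear in testing, so extremes are at the endpoints: testing = 1 gives hospital_load = 14; testing = 10 gives hospital_load = 338.

14 to 338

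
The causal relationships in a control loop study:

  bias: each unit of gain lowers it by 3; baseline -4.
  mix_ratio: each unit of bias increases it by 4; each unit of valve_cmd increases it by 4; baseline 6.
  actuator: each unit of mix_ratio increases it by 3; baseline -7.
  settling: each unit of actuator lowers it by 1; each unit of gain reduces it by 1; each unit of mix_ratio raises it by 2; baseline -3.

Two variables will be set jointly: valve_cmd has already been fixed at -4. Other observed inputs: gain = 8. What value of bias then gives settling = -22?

With valve_cmd held at -4:
Intervening on bias fixes its value directly, overriding its dependence on gain.
Substituting into the mix_ratio equation gives mix_ratio = 4*bias - 10.
actuator becomes 12*bias - 37.
Substituting into the settling equation gives settling = -4*bias + 6.
Solve -4*bias + 6 = -22: bias = (-22 - 6) / -4 = 7.

bias = 7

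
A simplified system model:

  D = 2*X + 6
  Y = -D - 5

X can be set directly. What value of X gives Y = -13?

Substituting into the Y equation gives Y = -2*X - 11.
Solve -2*X - 11 = -13: X = (-13 + 11) / -2 = 1.

X = 1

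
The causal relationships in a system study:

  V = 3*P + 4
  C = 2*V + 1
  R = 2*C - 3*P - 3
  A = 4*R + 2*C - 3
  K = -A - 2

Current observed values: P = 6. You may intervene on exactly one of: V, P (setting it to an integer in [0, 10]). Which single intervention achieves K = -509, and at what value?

Intervening on V: K = -20*V + 75. Reaching -509 requires V = 146/5, not an integer.
Intervening on P: with other inputs at their observed values, K = -48*P - 77. Solving for -509 gives P = 9, within [0, 10].

set P = 9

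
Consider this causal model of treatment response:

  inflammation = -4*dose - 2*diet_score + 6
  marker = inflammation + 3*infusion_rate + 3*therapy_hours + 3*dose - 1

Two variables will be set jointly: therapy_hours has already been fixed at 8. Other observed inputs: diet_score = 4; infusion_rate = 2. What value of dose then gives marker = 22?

With therapy_hours held at 8:
Substituting into the inflammation equation gives inflammation = -4*dose - 2.
Substituting into the marker equation gives marker = -dose + 27.
Solve -dose + 27 = 22: dose = (22 - 27) / -1 = 5.

dose = 5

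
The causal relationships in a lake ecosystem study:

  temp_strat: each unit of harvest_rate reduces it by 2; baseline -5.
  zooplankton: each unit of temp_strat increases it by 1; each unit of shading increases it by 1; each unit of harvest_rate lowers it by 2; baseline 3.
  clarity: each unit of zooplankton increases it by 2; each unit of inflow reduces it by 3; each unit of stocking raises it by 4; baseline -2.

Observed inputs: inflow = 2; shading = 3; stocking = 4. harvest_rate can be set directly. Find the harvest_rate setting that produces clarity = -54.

Substituting into the zooplankton equation gives zooplankton = -4*harvest_rate + 1.
Substituting into the clarity equation gives clarity = -8*harvest_rate + 10.
Solve -8*harvest_rate + 10 = -54: harvest_rate = (-54 - 10) / -8 = 8.

harvest_rate = 8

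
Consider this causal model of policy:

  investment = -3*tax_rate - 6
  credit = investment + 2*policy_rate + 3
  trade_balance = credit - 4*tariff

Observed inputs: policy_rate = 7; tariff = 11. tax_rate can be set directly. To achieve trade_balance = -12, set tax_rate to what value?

tax_rate = -7

Substituting into the credit equation gives credit = -3*tax_rate + 11.
This gives trade_balance = -3*tax_rate - 33.
Solve -3*tax_rate - 33 = -12: tax_rate = (-12 + 33) / -3 = -7.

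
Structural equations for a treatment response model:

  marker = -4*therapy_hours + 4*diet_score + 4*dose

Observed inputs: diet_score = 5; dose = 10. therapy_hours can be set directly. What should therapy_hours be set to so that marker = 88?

therapy_hours = -7

Substituting into the marker equation gives marker = -4*therapy_hours + 60.
Solve -4*therapy_hours + 60 = 88: therapy_hours = (88 - 60) / -4 = -7.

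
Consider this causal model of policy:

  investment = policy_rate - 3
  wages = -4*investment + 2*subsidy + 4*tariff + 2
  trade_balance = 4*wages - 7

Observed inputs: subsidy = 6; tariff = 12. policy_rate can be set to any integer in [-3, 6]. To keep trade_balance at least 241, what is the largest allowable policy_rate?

policy_rate = 3

Substituting into the wages equation gives wages = -4*policy_rate + 74.
Substituting into the trade_balance equation gives trade_balance = -16*policy_rate + 289.
Require -16*policy_rate + 289 ≥ 241, so policy_rate ≤ 3.
The largest integer in [-3, 6] satisfying this is 3.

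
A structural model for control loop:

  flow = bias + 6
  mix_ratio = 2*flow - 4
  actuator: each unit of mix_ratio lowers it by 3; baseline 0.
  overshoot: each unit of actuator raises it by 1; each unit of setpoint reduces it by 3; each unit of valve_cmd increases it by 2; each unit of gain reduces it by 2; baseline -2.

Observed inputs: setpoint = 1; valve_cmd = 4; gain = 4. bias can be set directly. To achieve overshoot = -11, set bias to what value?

Substituting into the mix_ratio equation gives mix_ratio = 2*bias + 8.
So actuator = -6*bias - 24.
Substituting into the overshoot equation gives overshoot = -6*bias - 29.
Solve -6*bias - 29 = -11: bias = (-11 + 29) / -6 = -3.

bias = -3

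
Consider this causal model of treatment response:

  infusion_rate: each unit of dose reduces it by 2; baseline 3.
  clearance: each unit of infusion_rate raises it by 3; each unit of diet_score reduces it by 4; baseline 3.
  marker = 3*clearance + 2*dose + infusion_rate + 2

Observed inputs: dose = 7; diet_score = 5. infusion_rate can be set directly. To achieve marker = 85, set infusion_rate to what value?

infusion_rate = 12

Intervening on infusion_rate fixes its value directly, overriding its dependence on dose.
Substituting into the clearance equation gives clearance = 3*infusion_rate - 17.
marker becomes 10*infusion_rate - 35.
Solve 10*infusion_rate - 35 = 85: infusion_rate = (85 + 35) / 10 = 12.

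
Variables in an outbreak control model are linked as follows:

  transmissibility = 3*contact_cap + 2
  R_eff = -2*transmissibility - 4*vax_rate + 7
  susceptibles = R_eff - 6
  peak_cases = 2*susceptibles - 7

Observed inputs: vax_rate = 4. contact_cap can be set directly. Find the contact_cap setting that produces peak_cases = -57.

Substituting into the R_eff equation gives R_eff = -6*contact_cap - 13.
Substituting into the susceptibles equation gives susceptibles = -6*contact_cap - 19.
peak_cases becomes -12*contact_cap - 45.
Solve -12*contact_cap - 45 = -57: contact_cap = (-57 + 45) / -12 = 1.

contact_cap = 1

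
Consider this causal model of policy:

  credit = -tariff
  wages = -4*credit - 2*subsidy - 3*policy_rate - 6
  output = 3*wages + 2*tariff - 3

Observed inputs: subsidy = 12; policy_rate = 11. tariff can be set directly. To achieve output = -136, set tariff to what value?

Substituting into the wages equation gives wages = 4*tariff - 63.
Substituting into the output equation gives output = 14*tariff - 192.
Solve 14*tariff - 192 = -136: tariff = (-136 + 192) / 14 = 4.

tariff = 4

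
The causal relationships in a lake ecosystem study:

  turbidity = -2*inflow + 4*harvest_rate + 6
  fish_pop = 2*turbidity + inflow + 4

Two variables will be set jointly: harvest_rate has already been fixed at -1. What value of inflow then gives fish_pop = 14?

With harvest_rate held at -1:
Substituting into the turbidity equation gives turbidity = -2*inflow + 2.
Substituting into the fish_pop equation gives fish_pop = -3*inflow + 8.
Solve -3*inflow + 8 = 14: inflow = (14 - 8) / -3 = -2.

inflow = -2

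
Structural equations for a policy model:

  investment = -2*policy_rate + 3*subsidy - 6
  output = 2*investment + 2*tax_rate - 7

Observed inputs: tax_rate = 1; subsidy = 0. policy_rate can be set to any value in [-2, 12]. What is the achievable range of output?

Substituting into the investment equation gives investment = -2*policy_rate - 6.
Substituting into the output equation gives output = -4*policy_rate - 17.
Linear in policy_rate, so extremes are at the endpoints: policy_rate = -2 gives output = -9; policy_rate = 12 gives output = -65.

-65 to -9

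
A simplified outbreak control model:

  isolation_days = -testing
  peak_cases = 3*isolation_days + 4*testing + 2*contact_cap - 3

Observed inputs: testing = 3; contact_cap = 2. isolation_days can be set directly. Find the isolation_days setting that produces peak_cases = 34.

Intervening on isolation_days fixes its value directly, overriding its dependence on testing.
Substituting into the peak_cases equation gives peak_cases = 3*isolation_days + 13.
Solve 3*isolation_days + 13 = 34: isolation_days = (34 - 13) / 3 = 7.

isolation_days = 7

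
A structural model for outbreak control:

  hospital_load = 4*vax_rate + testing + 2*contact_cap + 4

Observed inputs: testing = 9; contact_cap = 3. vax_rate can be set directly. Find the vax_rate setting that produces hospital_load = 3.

Substituting into the hospital_load equation gives hospital_load = 4*vax_rate + 19.
Solve 4*vax_rate + 19 = 3: vax_rate = (3 - 19) / 4 = -4.

vax_rate = -4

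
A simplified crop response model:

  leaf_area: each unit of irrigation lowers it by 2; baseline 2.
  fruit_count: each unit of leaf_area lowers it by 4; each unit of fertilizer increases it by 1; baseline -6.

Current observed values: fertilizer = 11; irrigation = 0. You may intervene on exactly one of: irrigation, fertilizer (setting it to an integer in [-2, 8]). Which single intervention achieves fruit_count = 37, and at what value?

Intervening on irrigation: with other inputs at their observed values, fruit_count = 8*irrigation - 3. Solving for 37 gives irrigation = 5, within [-2, 8].
Intervening on fertilizer: fruit_count = fertilizer - 14. Reaching 37 requires fertilizer = 51, outside [-2, 8].

set irrigation = 5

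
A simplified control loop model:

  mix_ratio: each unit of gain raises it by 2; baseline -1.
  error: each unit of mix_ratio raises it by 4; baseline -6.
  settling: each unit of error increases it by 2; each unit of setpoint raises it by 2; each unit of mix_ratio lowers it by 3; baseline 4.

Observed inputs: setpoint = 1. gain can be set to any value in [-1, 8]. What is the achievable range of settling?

-21 to 69

Substituting into the error equation gives error = 8*gain - 10.
So settling = 10*gain - 11.
Linear in gain, so extremes are at the endpoints: gain = -1 gives settling = -21; gain = 8 gives settling = 69.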